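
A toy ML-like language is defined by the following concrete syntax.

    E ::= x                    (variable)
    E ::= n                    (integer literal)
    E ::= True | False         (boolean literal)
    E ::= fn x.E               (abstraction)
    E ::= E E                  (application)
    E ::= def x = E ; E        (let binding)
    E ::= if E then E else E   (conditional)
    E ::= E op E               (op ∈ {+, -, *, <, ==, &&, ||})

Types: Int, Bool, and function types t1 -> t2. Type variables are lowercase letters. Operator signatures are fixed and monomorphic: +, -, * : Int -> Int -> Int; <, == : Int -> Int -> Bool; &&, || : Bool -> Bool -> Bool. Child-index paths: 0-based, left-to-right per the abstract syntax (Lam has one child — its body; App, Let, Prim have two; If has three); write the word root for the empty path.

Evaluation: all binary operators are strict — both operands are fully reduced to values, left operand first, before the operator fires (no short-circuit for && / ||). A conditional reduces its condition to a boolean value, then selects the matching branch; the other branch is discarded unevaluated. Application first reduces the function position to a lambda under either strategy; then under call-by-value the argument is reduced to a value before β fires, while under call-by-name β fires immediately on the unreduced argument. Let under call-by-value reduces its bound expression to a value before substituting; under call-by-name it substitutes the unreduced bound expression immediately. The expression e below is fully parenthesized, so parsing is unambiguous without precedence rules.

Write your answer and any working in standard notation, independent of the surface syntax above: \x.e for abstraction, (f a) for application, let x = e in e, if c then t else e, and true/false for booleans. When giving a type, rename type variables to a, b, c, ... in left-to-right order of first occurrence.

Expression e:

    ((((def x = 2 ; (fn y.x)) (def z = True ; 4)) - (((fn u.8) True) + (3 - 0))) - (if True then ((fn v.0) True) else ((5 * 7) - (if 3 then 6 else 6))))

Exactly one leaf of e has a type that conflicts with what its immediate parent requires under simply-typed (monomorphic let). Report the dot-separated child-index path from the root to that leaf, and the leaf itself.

Answer: 1.2.1.0 : 3

Derivation:
let x : Int
x : Int
\y._ : a -> Int
let z : Bool
  unify a -> Int ~ Int -> b
  unify a ~ Int
  unify Int ~ b
_ _ : Int
  unify Int ~ Int
\u._ : c -> Int
  unify c -> Int ~ Bool -> d
  unify c ~ Bool
  unify Int ~ d
_ _ : Int
  unify Int ~ Int
  unify Int ~ Int
  unify Int ~ Int
  unify Int ~ Int
  unify Int ~ Int
  unify Int ~ Int
  unify Bool ~ Bool
\v._ : e -> Int
  unify e -> Int ~ Bool -> f
  unify e ~ Bool
  unify Int ~ f
_ _ : Int
  unify Int ~ Int
  unify Int ~ Int
  unify Int ~ Int
  unify Int ~ Bool
  FAIL: mismatch Int ~ Bool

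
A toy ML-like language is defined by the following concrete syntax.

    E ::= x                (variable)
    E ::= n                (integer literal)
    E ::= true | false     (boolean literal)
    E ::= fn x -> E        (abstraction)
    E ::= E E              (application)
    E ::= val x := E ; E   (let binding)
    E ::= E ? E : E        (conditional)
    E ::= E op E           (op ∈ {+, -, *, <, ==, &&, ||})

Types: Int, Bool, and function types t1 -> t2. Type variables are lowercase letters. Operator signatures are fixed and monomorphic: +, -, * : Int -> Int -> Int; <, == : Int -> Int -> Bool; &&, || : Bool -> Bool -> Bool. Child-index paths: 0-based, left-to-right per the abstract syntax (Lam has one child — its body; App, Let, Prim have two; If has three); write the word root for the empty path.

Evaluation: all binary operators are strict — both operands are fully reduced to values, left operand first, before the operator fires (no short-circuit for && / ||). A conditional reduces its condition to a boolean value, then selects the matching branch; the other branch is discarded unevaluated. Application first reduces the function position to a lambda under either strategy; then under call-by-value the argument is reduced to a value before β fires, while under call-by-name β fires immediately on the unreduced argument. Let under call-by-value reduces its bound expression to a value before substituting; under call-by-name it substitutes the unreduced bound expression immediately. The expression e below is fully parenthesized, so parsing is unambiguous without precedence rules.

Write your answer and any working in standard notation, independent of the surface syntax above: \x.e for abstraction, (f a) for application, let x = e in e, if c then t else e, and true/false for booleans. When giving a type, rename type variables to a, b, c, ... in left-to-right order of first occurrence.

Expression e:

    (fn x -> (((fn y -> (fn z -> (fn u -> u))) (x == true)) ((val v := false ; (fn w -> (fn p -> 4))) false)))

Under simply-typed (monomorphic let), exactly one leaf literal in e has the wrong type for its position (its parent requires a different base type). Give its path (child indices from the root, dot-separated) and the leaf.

Answer: 0.0.1.1 : true

Working:
u : d
\u._ : d -> d
\z._ : c -> d -> d
\y._ : b -> c -> d -> d
x : a
  unify a ~ Int
  unify Bool ~ Int
  FAIL: mismatch Bool ~ Int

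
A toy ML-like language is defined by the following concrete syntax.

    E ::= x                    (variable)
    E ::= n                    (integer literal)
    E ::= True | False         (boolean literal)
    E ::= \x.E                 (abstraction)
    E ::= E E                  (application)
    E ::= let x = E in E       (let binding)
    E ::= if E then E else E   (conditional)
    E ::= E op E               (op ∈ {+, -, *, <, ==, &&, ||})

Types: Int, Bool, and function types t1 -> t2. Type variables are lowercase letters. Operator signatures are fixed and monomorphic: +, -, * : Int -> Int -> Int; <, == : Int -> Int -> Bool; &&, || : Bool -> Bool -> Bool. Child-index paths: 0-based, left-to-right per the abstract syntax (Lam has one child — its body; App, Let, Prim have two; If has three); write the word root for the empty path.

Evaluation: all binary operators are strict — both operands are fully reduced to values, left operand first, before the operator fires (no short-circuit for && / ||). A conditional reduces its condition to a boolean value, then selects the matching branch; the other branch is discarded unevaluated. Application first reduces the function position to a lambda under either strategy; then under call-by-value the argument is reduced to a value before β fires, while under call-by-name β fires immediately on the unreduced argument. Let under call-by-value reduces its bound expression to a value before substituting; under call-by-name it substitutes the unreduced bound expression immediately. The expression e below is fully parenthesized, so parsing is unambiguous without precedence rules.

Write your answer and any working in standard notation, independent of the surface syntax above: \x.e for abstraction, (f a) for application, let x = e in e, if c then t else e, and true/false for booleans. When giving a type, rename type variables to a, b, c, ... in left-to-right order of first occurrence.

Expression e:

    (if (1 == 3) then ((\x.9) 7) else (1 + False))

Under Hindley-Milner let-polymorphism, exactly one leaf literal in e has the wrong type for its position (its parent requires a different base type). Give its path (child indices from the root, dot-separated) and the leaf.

Answer: 2.1 : false

Trace:
  unify Int ~ Int
  unify Int ~ Int
  unify Bool ~ Bool
\x._ : a -> Int
  unify a -> Int ~ Int -> b
  unify a ~ Int
  unify Int ~ b
_ _ : Int
  unify Int ~ Int
  unify Bool ~ Int
  FAIL: mismatch Bool ~ Int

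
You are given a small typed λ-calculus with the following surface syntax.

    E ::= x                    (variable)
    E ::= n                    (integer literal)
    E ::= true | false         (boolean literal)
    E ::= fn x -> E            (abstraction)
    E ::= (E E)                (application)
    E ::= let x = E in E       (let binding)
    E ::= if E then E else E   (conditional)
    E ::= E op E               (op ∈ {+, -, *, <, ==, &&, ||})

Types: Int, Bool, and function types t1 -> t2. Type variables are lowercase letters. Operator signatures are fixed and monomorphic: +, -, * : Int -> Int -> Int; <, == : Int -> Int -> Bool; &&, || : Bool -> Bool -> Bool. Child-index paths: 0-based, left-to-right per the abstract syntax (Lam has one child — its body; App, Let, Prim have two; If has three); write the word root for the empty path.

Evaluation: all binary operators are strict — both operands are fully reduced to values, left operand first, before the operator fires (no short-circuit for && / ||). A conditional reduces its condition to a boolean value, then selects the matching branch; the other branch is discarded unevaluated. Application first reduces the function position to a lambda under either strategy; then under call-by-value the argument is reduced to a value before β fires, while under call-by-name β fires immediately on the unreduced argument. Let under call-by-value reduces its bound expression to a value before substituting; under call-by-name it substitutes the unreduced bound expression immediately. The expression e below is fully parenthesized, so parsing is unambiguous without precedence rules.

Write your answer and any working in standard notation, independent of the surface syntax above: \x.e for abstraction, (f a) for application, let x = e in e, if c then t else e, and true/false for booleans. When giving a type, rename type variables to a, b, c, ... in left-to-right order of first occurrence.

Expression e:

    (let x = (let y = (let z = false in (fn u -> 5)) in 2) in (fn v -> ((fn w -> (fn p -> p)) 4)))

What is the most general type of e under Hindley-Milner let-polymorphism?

Answer: a -> b -> b

Working:
let z : Bool
\u._ : a -> Int
let y : forall. a -> Int
let x : Int
p : d
\p._ : d -> d
\w._ : c -> d -> d
  unify c -> d -> d ~ Int -> e
  unify c ~ Int
  unify d -> d ~ e
_ _ : d -> d
\v._ : b -> d -> d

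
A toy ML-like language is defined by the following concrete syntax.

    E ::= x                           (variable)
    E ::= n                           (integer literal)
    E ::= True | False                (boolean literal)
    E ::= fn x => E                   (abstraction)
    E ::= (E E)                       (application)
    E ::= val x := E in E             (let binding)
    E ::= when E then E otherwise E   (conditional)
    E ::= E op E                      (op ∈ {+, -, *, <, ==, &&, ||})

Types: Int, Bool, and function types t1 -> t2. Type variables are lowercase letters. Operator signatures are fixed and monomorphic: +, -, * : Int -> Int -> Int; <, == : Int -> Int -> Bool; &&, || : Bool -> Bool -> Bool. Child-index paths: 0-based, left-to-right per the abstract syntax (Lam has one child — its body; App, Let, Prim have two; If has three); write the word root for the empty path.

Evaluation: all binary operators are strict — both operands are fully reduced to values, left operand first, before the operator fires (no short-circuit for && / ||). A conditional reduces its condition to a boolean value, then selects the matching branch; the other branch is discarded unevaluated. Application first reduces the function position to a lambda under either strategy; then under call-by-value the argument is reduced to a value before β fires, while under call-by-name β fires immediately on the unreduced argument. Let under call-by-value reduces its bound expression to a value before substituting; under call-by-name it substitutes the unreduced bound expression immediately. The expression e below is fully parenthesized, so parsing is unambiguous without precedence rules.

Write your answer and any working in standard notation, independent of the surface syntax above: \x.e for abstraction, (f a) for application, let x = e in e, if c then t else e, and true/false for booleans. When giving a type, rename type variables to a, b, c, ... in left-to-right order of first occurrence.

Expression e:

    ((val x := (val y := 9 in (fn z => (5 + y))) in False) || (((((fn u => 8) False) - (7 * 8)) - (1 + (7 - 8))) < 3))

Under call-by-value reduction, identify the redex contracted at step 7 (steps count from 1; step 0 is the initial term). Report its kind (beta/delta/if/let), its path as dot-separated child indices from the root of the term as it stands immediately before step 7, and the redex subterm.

Working:
step 0: ((let x = (let y = 9 in (\z.(5 + y))) in false) || (((((\u.8) false) - (7 * 8)) - (1 + (7 - 8))) < 3))
step 1: [let@0.0] ((let x = (\z.(5 + 9)) in false) || (((((\u.8) false) - (7 * 8)) - (1 + (7 - 8))) < 3))
step 2: [let@0] (false || (((((\u.8) false) - (7 * 8)) - (1 + (7 - 8))) < 3))
step 3: [beta@1.0.0.0] (false || (((8 - (7 * 8)) - (1 + (7 - 8))) < 3))
step 4: [delta@1.0.0.1] (false || (((8 - 56) - (1 + (7 - 8))) < 3))
step 5: [delta@1.0.0] (false || ((-48 - (1 + (7 - 8))) < 3))
step 6: [delta@1.0.1.1] (false || ((-48 - (1 + -1)) < 3))
step 7: [delta@1.0.1] (false || ((-48 - 0) < 3))

Answer: delta at 1.0.1 : (1 + -1)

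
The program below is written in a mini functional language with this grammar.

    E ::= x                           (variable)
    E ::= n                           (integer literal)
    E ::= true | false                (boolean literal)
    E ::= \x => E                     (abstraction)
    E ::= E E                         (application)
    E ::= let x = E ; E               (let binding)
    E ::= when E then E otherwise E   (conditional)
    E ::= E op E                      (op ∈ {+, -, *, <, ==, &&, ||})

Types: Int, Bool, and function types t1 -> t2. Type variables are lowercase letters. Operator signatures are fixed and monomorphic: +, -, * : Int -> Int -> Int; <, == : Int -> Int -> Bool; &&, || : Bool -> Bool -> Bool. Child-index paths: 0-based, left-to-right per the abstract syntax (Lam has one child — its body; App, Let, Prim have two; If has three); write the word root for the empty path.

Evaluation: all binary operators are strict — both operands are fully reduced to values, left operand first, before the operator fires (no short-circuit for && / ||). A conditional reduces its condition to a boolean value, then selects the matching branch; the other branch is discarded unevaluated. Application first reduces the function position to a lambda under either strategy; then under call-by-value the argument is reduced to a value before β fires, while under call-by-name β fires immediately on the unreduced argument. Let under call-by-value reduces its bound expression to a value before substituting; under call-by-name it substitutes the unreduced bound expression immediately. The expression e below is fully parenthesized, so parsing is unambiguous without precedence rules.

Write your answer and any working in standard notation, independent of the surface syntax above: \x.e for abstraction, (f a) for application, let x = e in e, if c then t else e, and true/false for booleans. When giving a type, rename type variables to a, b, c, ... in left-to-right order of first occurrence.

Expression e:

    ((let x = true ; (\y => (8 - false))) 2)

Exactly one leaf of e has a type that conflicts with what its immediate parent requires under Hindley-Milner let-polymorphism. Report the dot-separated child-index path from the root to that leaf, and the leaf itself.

Answer: 0.1.0.1 : false

Derivation:
let x : Bool
  unify Int ~ Int
  unify Bool ~ Int
  FAIL: mismatch Bool ~ Int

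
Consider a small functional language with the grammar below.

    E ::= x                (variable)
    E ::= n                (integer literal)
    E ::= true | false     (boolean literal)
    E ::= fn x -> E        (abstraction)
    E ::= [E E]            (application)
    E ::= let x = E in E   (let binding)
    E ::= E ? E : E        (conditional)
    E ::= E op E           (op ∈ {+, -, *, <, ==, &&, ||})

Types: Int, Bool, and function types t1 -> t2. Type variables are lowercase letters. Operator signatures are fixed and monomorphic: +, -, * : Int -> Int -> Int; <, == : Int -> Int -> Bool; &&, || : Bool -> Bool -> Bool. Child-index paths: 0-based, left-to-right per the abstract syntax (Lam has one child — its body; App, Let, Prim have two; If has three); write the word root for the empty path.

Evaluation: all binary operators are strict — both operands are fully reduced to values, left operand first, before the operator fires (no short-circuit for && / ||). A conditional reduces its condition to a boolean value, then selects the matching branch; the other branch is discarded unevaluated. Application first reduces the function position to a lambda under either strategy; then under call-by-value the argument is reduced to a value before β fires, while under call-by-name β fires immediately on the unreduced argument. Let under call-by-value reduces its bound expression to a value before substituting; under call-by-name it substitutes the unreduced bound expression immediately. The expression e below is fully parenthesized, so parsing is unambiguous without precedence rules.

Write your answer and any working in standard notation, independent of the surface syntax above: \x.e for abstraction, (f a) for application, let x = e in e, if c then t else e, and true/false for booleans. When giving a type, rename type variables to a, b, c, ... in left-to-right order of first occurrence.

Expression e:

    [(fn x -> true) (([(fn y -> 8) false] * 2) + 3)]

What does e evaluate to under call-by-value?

Answer: true

Working:
step 0: ((\x.true) ((((\y.8) false) * 2) + 3))
step 1: [beta@1.0.0] ((\x.true) ((8 * 2) + 3))
step 2: [delta@1.0] ((\x.true) (16 + 3))
step 3: [delta@1] ((\x.true) 19)
step 4: [beta@root] true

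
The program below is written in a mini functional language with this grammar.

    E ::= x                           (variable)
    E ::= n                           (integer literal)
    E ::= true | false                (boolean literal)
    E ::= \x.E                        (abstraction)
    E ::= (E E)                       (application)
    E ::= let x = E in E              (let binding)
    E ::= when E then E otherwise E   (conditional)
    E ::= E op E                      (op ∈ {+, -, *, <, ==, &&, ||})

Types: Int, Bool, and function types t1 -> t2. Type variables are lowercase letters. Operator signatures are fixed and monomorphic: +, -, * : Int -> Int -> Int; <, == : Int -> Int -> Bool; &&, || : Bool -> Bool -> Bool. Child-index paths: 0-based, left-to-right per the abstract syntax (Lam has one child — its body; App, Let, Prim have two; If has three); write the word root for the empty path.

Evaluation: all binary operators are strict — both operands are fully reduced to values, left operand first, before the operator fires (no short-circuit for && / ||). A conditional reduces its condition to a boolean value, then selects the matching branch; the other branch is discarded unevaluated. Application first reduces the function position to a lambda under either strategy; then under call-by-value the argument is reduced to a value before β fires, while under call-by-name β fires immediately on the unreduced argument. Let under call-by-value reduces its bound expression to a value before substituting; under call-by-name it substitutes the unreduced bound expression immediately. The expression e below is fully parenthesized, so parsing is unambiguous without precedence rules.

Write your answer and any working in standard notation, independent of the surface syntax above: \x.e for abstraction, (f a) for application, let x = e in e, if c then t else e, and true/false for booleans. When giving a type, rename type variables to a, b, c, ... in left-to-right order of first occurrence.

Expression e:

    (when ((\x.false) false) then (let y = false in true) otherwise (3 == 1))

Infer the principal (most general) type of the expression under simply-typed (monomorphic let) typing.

Working:
\x._ : a -> Bool
  unify a -> Bool ~ Bool -> b
  unify a ~ Bool
  unify Bool ~ b
_ _ : Bool
  unify Bool ~ Bool
let y : Bool
  unify Int ~ Int
  unify Int ~ Int
  unify Bool ~ Bool

Answer: Bool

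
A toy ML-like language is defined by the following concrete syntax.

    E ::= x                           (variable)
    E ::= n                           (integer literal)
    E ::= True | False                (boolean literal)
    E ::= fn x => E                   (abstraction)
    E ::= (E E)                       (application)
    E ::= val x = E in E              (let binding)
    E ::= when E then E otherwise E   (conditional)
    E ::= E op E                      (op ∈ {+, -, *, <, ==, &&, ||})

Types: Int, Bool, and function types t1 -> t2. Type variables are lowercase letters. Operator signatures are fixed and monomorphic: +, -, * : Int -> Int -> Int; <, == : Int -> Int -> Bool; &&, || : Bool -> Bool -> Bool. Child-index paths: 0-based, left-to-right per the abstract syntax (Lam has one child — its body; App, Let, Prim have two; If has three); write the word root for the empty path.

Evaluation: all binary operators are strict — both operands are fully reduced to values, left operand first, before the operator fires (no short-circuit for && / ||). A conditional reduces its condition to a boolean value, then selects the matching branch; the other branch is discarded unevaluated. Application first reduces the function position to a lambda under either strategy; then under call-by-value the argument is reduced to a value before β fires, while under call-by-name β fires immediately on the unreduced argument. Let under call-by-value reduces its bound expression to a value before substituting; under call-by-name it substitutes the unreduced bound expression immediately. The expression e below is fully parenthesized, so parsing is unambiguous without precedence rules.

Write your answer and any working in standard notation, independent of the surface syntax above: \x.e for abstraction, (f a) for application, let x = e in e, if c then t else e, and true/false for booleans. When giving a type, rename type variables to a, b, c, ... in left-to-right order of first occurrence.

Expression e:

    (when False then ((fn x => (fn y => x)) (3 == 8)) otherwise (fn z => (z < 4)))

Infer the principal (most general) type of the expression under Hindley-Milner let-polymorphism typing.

Derivation:
  unify Bool ~ Bool
x : a
\y._ : b -> a
\x._ : a -> b -> a
  unify Int ~ Int
  unify Int ~ Int
  unify a -> b -> a ~ Bool -> c
  unify a ~ Bool
  unify b -> Bool ~ c
_ _ : b -> Bool
z : d
  unify d ~ Int
  unify Int ~ Int
\z._ : Int -> Bool
  unify b -> Bool ~ Int -> Bool
  unify b ~ Int
  unify Bool ~ Bool

Answer: Int -> Bool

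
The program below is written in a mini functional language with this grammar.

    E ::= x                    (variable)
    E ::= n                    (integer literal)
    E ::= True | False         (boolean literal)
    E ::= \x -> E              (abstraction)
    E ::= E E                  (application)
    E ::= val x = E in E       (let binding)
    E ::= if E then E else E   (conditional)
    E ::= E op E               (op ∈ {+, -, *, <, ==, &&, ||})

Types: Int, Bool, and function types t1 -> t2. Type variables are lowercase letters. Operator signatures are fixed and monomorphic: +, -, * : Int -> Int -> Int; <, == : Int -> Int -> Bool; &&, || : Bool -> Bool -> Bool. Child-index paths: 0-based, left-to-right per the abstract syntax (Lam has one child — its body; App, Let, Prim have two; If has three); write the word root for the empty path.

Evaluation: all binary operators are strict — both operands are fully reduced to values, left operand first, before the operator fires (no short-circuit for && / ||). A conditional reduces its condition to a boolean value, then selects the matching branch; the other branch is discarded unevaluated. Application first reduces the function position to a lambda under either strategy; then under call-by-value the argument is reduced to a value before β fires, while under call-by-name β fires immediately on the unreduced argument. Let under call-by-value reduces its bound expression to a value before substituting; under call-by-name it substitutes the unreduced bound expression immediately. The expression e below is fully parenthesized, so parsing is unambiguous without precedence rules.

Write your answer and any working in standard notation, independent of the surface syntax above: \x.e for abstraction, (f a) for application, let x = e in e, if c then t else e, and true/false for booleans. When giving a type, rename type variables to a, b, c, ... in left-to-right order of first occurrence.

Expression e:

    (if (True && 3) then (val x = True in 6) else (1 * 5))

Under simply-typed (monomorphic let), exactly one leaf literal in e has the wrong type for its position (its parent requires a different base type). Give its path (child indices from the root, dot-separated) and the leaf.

Answer: 0.1 : 3

Trace:
  unify Bool ~ Bool
  unify Int ~ Bool
  FAIL: mismatch Int ~ Bool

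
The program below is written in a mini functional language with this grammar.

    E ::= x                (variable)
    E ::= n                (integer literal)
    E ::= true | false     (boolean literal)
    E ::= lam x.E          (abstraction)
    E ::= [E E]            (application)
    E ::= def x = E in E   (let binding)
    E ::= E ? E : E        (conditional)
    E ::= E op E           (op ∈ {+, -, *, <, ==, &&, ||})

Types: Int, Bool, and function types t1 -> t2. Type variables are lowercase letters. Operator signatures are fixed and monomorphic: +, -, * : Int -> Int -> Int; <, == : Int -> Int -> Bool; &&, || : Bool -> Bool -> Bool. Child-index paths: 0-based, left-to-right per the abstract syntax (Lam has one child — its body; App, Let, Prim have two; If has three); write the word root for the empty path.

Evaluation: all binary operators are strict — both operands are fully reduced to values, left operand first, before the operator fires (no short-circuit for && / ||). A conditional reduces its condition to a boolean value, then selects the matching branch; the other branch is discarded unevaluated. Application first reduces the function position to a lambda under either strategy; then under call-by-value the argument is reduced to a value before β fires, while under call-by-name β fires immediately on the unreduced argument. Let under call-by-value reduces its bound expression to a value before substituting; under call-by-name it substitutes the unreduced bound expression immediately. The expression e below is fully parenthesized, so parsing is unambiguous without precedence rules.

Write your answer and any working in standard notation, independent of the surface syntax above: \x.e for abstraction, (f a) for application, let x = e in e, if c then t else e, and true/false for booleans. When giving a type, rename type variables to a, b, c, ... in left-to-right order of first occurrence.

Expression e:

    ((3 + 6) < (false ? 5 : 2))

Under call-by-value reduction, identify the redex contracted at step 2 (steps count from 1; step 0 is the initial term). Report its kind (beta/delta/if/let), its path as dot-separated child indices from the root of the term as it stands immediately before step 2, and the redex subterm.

Trace:
step 0: ((3 + 6) < (if false then 5 else 2))
step 1: [delta@0] (9 < (if false then 5 else 2))
step 2: [if@1] (9 < 2)

Answer: if at 1 : (if false then 5 else 2)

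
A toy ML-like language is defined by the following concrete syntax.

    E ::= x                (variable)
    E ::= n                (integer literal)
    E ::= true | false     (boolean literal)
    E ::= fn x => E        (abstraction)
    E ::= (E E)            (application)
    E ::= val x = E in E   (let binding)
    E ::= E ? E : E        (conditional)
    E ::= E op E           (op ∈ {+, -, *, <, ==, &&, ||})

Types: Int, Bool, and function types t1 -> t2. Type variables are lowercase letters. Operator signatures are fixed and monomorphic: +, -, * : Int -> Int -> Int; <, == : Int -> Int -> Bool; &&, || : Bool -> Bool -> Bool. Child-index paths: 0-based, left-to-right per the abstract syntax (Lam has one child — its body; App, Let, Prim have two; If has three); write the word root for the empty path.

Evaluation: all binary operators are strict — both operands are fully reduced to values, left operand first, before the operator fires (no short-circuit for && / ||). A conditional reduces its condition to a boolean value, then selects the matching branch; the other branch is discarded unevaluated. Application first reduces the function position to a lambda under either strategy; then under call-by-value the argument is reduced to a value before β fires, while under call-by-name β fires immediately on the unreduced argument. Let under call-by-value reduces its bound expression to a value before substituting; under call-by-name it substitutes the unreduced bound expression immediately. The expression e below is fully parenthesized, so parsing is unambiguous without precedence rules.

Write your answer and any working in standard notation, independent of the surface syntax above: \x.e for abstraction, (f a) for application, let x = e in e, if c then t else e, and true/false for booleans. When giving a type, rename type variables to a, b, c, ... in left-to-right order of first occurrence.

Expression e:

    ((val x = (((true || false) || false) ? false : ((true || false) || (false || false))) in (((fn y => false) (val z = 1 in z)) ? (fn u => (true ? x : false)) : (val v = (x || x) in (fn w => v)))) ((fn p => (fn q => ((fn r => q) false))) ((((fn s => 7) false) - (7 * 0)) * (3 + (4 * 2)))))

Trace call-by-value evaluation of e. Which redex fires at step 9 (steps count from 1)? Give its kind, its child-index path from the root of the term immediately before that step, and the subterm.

Answer: let at 0 : (let v = false in (\w.v))

Working:
step 0: ((let x = (if ((true || false) || false) then false else ((true || false) || (false || false))) in (if ((\y.false) (let z = 1 in z)) then (\u.(if true then x else false)) else (let v = (x || x) in (\w.v)))) ((\p.(\q.((\r.q) false))) ((((\s.7) false) - (7 * 0)) * (3 + (4 * 2)))))
step 1: [delta@0.0.0.0] ((let x = (if (true || false) then false else ((true || false) || (false || false))) in (if ((\y.false) (let z = 1 in z)) then (\u.(if true then x else false)) else (let v = (x || x) in (\w.v)))) ((\p.(\q.((\r.q) false))) ((((\s.7) false) - (7 * 0)) * (3 + (4 * 2)))))
step 2: [delta@0.0.0] ((let x = (if true then false else ((true || false) || (false || false))) in (if ((\y.false) (let z = 1 in z)) then (\u.(if true then x else false)) else (let v = (x || x) in (\w.v)))) ((\p.(\q.((\r.q) false))) ((((\s.7) false) - (7 * 0)) * (3 + (4 * 2)))))
step 3: [if@0.0] ((let x = false in (if ((\y.false) (let z = 1 in z)) then (\u.(if true then x else false)) else (let v = (x || x) in (\w.v)))) ((\p.(\q.((\r.q) false))) ((((\s.7) false) - (7 * 0)) * (3 + (4 * 2)))))
step 4: [let@0] ((if ((\y.false) (let z = 1 in z)) then (\u.(if true then false else false)) else (let v = (false || false) in (\w.v))) ((\p.(\q.((\r.q) false))) ((((\s.7) false) - (7 * 0)) * (3 + (4 * 2)))))
step 5: [let@0.0.1] ((if ((\y.false) 1) then (\u.(if true then false else false)) else (let v = (false || false) in (\w.v))) ((\p.(\q.((\r.q) false))) ((((\s.7) false) - (7 * 0)) * (3 + (4 * 2)))))
step 6: [beta@0.0] ((if false then (\u.(if true then false else false)) else (let v = (false || false) in (\w.v))) ((\p.(\q.((\r.q) false))) ((((\s.7) false) - (7 * 0)) * (3 + (4 * 2)))))
step 7: [if@0] ((let v = (false || false) in (\w.v)) ((\p.(\q.((\r.q) false))) ((((\s.7) false) - (7 * 0)) * (3 + (4 * 2)))))
step 8: [delta@0.0] ((let v = false in (\w.v)) ((\p.(\q.((\r.q) false))) ((((\s.7) false) - (7 * 0)) * (3 + (4 * 2)))))
step 9: [let@0] ((\w.false) ((\p.(\q.((\r.q) false))) ((((\s.7) false) - (7 * 0)) * (3 + (4 * 2)))))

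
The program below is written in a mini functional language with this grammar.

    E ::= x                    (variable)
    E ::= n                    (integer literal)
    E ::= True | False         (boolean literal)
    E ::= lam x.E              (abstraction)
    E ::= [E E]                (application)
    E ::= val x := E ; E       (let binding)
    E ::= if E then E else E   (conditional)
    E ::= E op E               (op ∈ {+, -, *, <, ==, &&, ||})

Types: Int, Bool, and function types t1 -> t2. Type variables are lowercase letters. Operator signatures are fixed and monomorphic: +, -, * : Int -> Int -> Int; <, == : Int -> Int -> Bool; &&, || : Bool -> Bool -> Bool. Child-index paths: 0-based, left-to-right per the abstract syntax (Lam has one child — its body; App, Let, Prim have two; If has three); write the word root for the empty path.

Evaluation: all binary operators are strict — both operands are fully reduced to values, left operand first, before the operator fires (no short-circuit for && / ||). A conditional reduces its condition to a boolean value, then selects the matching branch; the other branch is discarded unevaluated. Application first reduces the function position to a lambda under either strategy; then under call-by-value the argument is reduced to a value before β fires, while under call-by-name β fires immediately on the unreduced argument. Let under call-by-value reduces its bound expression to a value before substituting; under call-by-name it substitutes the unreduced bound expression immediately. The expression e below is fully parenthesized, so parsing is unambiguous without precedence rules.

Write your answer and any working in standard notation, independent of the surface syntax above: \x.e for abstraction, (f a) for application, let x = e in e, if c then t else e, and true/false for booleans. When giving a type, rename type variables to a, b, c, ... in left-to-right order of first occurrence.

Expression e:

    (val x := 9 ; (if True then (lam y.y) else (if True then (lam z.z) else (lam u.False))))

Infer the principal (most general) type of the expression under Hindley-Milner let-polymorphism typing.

Derivation:
let x : Int
  unify Bool ~ Bool
y : a
\y._ : a -> a
  unify Bool ~ Bool
z : b
\z._ : b -> b
\u._ : c -> Bool
  unify b -> b ~ c -> Bool
  unify b ~ c
  unify c ~ Bool
  unify a -> a ~ Bool -> Bool
  unify a ~ Bool
  unify Bool ~ Bool

Answer: Bool -> Bool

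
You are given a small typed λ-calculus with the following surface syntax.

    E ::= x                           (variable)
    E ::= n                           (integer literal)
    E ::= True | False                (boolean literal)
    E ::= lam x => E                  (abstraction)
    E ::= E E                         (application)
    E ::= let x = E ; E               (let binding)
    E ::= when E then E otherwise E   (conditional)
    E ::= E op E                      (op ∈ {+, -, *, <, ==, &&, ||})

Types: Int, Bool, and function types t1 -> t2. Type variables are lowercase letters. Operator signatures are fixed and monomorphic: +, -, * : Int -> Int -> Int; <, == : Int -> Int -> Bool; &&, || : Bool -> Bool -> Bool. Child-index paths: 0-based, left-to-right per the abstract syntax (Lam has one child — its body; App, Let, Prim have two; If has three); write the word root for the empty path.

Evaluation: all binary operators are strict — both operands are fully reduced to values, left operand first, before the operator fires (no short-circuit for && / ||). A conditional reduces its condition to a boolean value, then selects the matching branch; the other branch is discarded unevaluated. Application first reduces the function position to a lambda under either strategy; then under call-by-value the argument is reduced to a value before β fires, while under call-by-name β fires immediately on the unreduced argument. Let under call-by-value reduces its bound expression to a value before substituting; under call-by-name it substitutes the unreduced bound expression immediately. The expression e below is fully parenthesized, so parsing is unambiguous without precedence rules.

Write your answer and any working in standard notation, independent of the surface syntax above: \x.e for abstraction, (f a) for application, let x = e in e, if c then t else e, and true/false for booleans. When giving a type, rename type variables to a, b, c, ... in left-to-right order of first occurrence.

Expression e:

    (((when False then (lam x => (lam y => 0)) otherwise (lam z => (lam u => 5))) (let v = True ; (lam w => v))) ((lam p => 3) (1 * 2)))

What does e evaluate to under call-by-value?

Answer: 5

Trace:
step 0: (((if false then (\x.(\y.0)) else (\z.(\u.5))) (let v = true in (\w.v))) ((\p.3) (1 * 2)))
step 1: [if@0.0] (((\z.(\u.5)) (let v = true in (\w.v))) ((\p.3) (1 * 2)))
step 2: [let@0.1] (((\z.(\u.5)) (\w.true)) ((\p.3) (1 * 2)))
step 3: [beta@0] ((\u.5) ((\p.3) (1 * 2)))
step 4: [delta@1.1] ((\u.5) ((\p.3) 2))
step 5: [beta@1] ((\u.5) 3)
step 6: [beta@root] 5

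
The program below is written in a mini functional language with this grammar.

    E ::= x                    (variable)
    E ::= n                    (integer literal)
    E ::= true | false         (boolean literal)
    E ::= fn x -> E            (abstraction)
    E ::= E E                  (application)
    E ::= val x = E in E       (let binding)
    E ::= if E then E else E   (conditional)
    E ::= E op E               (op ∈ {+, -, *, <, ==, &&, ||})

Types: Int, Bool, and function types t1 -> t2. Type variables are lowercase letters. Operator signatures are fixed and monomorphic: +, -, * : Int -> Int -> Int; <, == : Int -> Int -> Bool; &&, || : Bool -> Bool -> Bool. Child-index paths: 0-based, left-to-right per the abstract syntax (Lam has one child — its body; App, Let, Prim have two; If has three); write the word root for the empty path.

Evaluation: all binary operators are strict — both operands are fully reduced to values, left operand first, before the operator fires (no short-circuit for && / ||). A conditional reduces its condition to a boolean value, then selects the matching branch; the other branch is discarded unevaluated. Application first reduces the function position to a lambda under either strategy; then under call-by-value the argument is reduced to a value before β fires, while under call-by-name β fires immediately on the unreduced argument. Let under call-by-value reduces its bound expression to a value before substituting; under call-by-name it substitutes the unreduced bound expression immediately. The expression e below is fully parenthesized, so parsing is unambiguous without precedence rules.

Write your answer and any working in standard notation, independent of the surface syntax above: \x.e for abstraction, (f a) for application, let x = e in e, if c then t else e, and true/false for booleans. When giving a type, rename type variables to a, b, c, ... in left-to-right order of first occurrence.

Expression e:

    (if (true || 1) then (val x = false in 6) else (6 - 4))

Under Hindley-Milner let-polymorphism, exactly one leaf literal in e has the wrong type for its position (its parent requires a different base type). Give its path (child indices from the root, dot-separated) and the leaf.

Answer: 0.1 : 1

Derivation:
  unify Bool ~ Bool
  unify Int ~ Bool
  FAIL: mismatch Int ~ Bool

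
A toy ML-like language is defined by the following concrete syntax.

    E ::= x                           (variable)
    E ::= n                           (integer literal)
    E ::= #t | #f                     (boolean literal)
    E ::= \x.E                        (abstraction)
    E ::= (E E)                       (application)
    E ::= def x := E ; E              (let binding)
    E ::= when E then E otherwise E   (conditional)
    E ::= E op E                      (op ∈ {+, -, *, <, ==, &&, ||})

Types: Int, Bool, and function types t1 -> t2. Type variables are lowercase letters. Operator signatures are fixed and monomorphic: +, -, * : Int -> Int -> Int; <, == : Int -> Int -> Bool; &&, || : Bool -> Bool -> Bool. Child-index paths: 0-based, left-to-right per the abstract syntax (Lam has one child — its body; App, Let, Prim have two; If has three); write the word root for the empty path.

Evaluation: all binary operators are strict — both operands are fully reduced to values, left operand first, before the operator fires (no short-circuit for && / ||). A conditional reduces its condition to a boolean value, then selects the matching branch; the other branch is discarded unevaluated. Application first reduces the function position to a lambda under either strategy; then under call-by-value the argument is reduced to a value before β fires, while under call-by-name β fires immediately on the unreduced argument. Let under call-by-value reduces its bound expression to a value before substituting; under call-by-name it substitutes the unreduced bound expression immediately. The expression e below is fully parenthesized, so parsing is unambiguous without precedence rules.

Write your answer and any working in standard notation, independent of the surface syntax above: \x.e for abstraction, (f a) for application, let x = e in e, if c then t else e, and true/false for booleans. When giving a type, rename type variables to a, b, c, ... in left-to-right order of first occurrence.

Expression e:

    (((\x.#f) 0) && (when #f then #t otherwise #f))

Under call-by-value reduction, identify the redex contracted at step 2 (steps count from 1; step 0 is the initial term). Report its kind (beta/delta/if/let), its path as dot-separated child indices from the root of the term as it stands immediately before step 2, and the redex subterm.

Trace:
step 0: (((\x.false) 0) && (if false then true else false))
step 1: [beta@0] (false && (if false then true else false))
step 2: [if@1] (false && false)

Answer: if at 1 : (if false then true else false)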